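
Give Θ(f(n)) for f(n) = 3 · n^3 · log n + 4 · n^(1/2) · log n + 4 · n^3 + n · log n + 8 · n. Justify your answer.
f(n) ∈ Θ(n^3 · log n)

Compare the terms by growth order. For large n, n^a · (log n)^b dominates n^a' · (log n)^b' iff a > a', or (a = a' and b > b'). Ranking the 5 terms shows the dominant one is 3 · n^3 · log n. Hence f(n) ∈ Θ(n^3 · log n).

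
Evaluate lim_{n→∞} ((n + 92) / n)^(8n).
lim = e^736

Rewrite as (1 + 92/n)^(8n). By the standard limit (1 + x/n)^n → e^x, we have (1 + 92/n)^n → e^92, and raising to the 8th power gives e^736.
More precisely, ln[(1 + 92/n)^(8n)] = 8n · ln(1 + 92/n) = 8n · (92/n + O(1/n^2)) = 736 + O(1/n) → 736.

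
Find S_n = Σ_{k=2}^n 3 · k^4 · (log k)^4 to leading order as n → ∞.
S_n ~ 3 · n^5 · (log n)^4 / 5

By integral comparison, S_n = ∫_1^n 3 · x^4 · (log x)^4 dx + O(n^4 · (log n)^4). For the integral, the leading term of ∫_1^n x^4 (log x)^4 dx is n^5/5 · (log n)^4 (by repeated integration by parts; each step lowers the log-exponent and produces a relatively O(1/log n) correction). Hence S_n ~ 3 · n^5 · (log n)^4 / 5.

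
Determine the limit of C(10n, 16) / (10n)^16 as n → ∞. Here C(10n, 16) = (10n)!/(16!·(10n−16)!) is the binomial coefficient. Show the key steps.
lim = 1/16! = 1/20922789888000

With N = 10n → ∞: C(N, 16) / N^16 = [N(N−1)…(N−15)] / (16! · N^16) = (1/16!) · 1 · (1 − 1/(10n)) · … · (1 − 15/(10n)). Each factor → 1 as N → ∞, so the limit is 1/16! = 1/20922789888000.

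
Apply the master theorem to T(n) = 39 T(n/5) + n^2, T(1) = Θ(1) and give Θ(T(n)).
T(n) = Θ(n^(log_5 39))

Master theorem: compare f(n) = n^2 to n^(log_5 39) where log_5 39 ≈ 2.276. Since 2 < log_5 39, we have f(n) = O(n^(log_5 39 − ε)) for some ε > 0 — Case 1. Hence T(n) = Θ(n^(log_5 39)).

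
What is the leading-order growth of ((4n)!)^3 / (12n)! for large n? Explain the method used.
((4n)!)^3/(12n)! ~ ((2π·4n)^(2/2) / sqrt(3)) · 3^(−3·4n)  →  0

Write N = 4n. Stirling: N! ~ sqrt(2π N)(N/e)^N and (3N)! ~ sqrt(2π·3N)·(3N/e)^(3N).
  (N!)^3/(3N)! ~ (2π N)^(3/2) (N/e)^(3N) / [sqrt(2π·3N) (3N/e)^(3N)]
     = (2π N)^(3/2) / sqrt(2π·3N) · (N/(3N))^(3N)
     = (2π N)^((3−1)/2) / sqrt(3) · 3^(−3N).
Since 3^3 > 1, the factor 3^(−3N) decays exponentially, so the ratio → 0. Substituting N = 4n gives the stated form.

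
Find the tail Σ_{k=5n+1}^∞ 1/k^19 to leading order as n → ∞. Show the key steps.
Σ_{k>5n} 1/k^19 ~ 1/(18 · (5n)^18)

Compare to the integral: ∫_{5n}^∞ x^(−19) dx = [−x^(−18)/18]_{5n}^∞ = 1/((19−1)·(5n)^18). Euler-Maclaurin then gives
  Σ_{k>5n} 1/k^19 = ∫_{5n}^∞ dx/x^19 − 1/(2·(5n)^19) + O(1/(5n)^20).
(Equivalently this is ζ(19) − Σ_{k≤5n} 1/k^19.)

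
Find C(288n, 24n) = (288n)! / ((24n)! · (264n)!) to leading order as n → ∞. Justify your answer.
C(288n, 24n) ~ (8916100448256/285311670611)^(24n) · sqrt(6/(11π·24n))

Write N = 24n. Apply Stirling to each factorial:
  (12N)! ~ sqrt(2π·12N) · (12N/e)^(12N),
  N! ~ sqrt(2π N) · (N/e)^N,
  (11N)! ~ sqrt(2π·11N) · (11N/e)^(11N).
The exponential factors combine to (12N)^(12N) / (N^N · (11N)^(11N)) = 12^(12N)/11^(11N) = (12^12/11^11)^N = (8916100448256/285311670611)^N.
The square-root prefactors combine to sqrt(2π·12N) / (sqrt(2π N)·sqrt(2π·11N)) = sqrt(12 / (2π·11·N)) = sqrt(6/(11π·24n)).
Substituting N = 24n: C(288n, 24n) ~ (8916100448256/285311670611)^(24n) · sqrt(6/(11π·24n)).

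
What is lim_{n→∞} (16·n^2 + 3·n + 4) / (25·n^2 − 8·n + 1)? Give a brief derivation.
lim = 16/25

For large n the leading n^2 terms dominate both numerator and denominator. Dividing top and bottom by n^2, every other term tends to 0, leaving 16/25.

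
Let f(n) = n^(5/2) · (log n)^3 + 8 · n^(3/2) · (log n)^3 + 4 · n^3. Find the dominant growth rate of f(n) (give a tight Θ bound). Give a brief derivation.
f(n) ∈ Θ(n^3)

Compare the terms by growth order. For large n, n^a · (log n)^b dominates n^a' · (log n)^b' iff a > a', or (a = a' and b > b'). Ranking the 3 terms shows the dominant one is 4 · n^3. Hence f(n) ∈ Θ(n^3).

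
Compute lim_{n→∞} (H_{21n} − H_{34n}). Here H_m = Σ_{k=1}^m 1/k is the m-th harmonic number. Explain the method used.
lim = ln(21/34)

Euler-Maclaurin gives H_m = ln m + γ + 1/(2m) + O(1/m^2). The γ and O(1/m) terms cancel in the difference:
  H_{21n} − H_{34n} = ln(21n) − ln(34n) + O(1/n) = ln(21/34) + O(1/n).
Hence the limit is ln(21/34).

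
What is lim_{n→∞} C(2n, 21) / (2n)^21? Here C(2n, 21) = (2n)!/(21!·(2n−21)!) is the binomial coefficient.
lim = 1/21! = 1/51090942171709440000

With N = 2n → ∞: C(N, 21) / N^21 = [N(N−1)…(N−20)] / (21! · N^21) = (1/21!) · 1 · (1 − 1/(2n)) · … · (1 − 20/(2n)). Each factor → 1 as N → ∞, so the limit is 1/21! = 1/51090942171709440000.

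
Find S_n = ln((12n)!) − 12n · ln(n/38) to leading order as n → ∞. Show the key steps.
S_n ~ 12n · (ln 456 − 1) + O(ln n)

Stirling: ln((12n)!) = 12n ln(12n) − 12n + O(ln n).
  S_n = 12n ln(12n) − 12n − 12n ln(n/38) + O(ln n)
      = 12n ln(12n) − 12n ln n + 12n ln 38 − 12n + O(ln n)
      = 12n ln 12 + 12n ln 38 − 12n + O(ln n)
      = 12n (ln 456 − 1) + O(ln n).
Numerically ln(456) − 1 ≈ 5.1225.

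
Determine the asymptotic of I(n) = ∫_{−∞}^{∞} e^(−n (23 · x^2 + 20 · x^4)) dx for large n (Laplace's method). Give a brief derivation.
I(n) ~ sqrt(π/(23n))

φ(x) = 23 · x^2 + 20 · x^4 has its unique global minimum at x* = 0 (since φ'(x) = 46x + 80x^3 = 0 only at x = 0 for real x with both coefficients positive, and φ → ∞ as |x| → ∞). At x* = 0, φ(0) = 0 and φ''(0) = 46. Laplace's method then gives
  I(n) ~ sqrt(2π / (n · φ''(0))) · e^(−n φ(0)) = sqrt(2π / (46n)) = sqrt(π/(23n)).
The 20 · x^4 term contributes only at subleading order (an O(1/n) relative correction).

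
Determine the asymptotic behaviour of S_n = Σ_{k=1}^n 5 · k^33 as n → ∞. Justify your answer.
S_n ~ 5 · n^34 / 34

By integral comparison (Euler-Maclaurin), Σ_{k=1}^n 5 · k^33 = 5 · ∫_0^n x^33 dx + O(n^33) = 5 · n^34/34 + O(n^33). (Equivalently, Faulhaber's formula gives the same leading term.)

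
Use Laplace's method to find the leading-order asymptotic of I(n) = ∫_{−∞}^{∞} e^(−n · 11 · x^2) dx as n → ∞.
I(n) = sqrt(π/(11n))

Here φ(x) = 11 · x^2 has its unique minimum at x* = 0 with φ(x*) = 0 and φ''(x*) = 22. Laplace's method gives
  I(n) ~ e^(−n φ(x*)) · sqrt(2π / (n · φ''(x*))) = sqrt(2π / (22n)) = sqrt(π/(11n)).
This is exact: substituting u = (x − 0)·sqrt(11n) gives I(n) = (1/sqrt(11n)) ∫_{−∞}^{∞} e^(−u^2) du = sqrt(π/(11n)).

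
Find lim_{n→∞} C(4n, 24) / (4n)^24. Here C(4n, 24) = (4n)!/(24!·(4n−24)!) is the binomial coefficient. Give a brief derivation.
lim = 1/24! = 1/620448401733239439360000

With N = 4n → ∞: C(N, 24) / N^24 = [N(N−1)…(N−23)] / (24! · N^24) = (1/24!) · 1 · (1 − 1/(4n)) · … · (1 − 23/(4n)). Each factor → 1 as N → ∞, so the limit is 1/24! = 1/620448401733239439360000.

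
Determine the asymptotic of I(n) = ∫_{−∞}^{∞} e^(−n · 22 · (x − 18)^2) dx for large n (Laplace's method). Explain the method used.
I(n) = sqrt(π/(22n))

Here φ(x) = 22 · (x − 18)^2 has its unique minimum at x* = 18 with φ(x*) = 0 and φ''(x*) = 44. Laplace's method gives
  I(n) ~ e^(−n φ(x*)) · sqrt(2π / (n · φ''(x*))) = sqrt(2π / (44n)) = sqrt(π/(22n)).
This is exact: substituting u = (x − 18)·sqrt(22n) gives I(n) = (1/sqrt(22n)) ∫_{−∞}^{∞} e^(−u^2) du = sqrt(π/(22n)).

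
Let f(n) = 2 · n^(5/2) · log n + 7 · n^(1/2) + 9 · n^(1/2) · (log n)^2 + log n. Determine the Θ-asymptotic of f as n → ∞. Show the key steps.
f(n) ∈ Θ(n^(5/2) · log n)

Compare the terms by growth order. For large n, n^a · (log n)^b dominates n^a' · (log n)^b' iff a > a', or (a = a' and b > b'). Ranking the 4 terms shows the dominant one is 2 · n^(5/2) · log n. Hence f(n) ∈ Θ(n^(5/2) · log n).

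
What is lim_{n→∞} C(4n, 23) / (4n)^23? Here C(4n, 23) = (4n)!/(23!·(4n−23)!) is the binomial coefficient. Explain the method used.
lim = 1/23! = 1/25852016738884976640000

With N = 4n → ∞: C(N, 23) / N^23 = [N(N−1)…(N−22)] / (23! · N^23) = (1/23!) · 1 · (1 − 1/(4n)) · … · (1 − 22/(4n)). Each factor → 1 as N → ∞, so the limit is 1/23! = 1/25852016738884976640000.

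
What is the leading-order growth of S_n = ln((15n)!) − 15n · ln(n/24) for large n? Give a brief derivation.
S_n ~ 15n · (ln 360 − 1) + O(ln n)

Stirling: ln((15n)!) = 15n ln(15n) − 15n + O(ln n).
  S_n = 15n ln(15n) − 15n − 15n ln(n/24) + O(ln n)
      = 15n ln(15n) − 15n ln n + 15n ln 24 − 15n + O(ln n)
      = 15n ln 15 + 15n ln 24 − 15n + O(ln n)
      = 15n (ln 360 − 1) + O(ln n).
Numerically ln(360) − 1 ≈ 4.8861.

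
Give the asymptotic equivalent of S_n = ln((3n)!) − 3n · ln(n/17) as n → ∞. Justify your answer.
S_n ~ 3n · (ln 51 − 1) + O(ln n)

Stirling: ln((3n)!) = 3n ln(3n) − 3n + O(ln n).
  S_n = 3n ln(3n) − 3n − 3n ln(n/17) + O(ln n)
      = 3n ln(3n) − 3n ln n + 3n ln 17 − 3n + O(ln n)
      = 3n ln 3 + 3n ln 17 − 3n + O(ln n)
      = 3n (ln 51 − 1) + O(ln n).
Numerically ln(51) − 1 ≈ 2.9318.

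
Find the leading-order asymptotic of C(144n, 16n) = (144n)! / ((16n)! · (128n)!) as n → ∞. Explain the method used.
C(144n, 16n) ~ (387420489/16777216)^(16n) · sqrt(9/(16π·16n))

Write N = 16n. Apply Stirling to each factorial:
  (9N)! ~ sqrt(2π·9N) · (9N/e)^(9N),
  N! ~ sqrt(2π N) · (N/e)^N,
  (8N)! ~ sqrt(2π·8N) · (8N/e)^(8N).
The exponential factors combine to (9N)^(9N) / (N^N · (8N)^(8N)) = 9^(9N)/8^(8N) = (9^9/8^8)^N = (387420489/16777216)^N.
The square-root prefactors combine to sqrt(2π·9N) / (sqrt(2π N)·sqrt(2π·8N)) = sqrt(9 / (2π·8·N)) = sqrt(9/(16π·16n)).
Substituting N = 16n: C(144n, 16n) ~ (387420489/16777216)^(16n) · sqrt(9/(16π·16n)).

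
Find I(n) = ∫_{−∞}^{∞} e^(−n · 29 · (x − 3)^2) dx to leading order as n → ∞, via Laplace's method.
I(n) = sqrt(π/(29n))

Here φ(x) = 29 · (x − 3)^2 has its unique minimum at x* = 3 with φ(x*) = 0 and φ''(x*) = 58. Laplace's method gives
  I(n) ~ e^(−n φ(x*)) · sqrt(2π / (n · φ''(x*))) = sqrt(2π / (58n)) = sqrt(π/(29n)).
This is exact: substituting u = (x − 3)·sqrt(29n) gives I(n) = (1/sqrt(29n)) ∫_{−∞}^{∞} e^(−u^2) du = sqrt(π/(29n)).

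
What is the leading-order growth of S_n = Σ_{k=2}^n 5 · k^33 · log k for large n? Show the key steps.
S_n ~ 5 · n^34 log n / 34 − 5 · n^34 / 1156

By integral comparison, S_n = ∫_1^n 5 · x^33 · log x dx + O(n^33 · log n). For the integral, ∫ x^33 log x dx = n^34 log n / 34 − n^34/1156 (integration by parts). Hence S_n ~ 5 · n^34 log n / 34 − 5 · n^34 / 1156.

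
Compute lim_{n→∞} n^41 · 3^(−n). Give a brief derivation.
lim = 0

Exponentials with base > 1 dominate every fixed polynomial: for any fixed c, n^c / 3^n → 0 as n → ∞ (e.g. by the ratio test, or by writing 3^n = e^(n ln 3) and noting e^(n ln 3) / n^c → ∞). Hence n^41 · 3^(−n) = n^41 / 3^n → 0.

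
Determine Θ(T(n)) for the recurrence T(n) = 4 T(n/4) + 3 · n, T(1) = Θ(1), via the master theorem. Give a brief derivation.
T(n) = Θ(n log n)

log_4 4 = 1, and f(n) = 3 · n = Θ(n^(log_4 4)). This is Case 2 of the master theorem: T(n) = Θ(f(n) · log n) = Θ(n log n).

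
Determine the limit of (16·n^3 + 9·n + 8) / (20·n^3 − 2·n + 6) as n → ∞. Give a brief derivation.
lim = 16/20 = 4/5

For large n the leading n^3 terms dominate both numerator and denominator. Dividing top and bottom by n^3, every other term tends to 0, leaving 16/20 = 4/5.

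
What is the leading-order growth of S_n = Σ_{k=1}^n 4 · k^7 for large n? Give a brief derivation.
S_n ~ n^8 / 2

By integral comparison (Euler-Maclaurin), Σ_{k=1}^n 4 · k^7 = 4 · ∫_0^n x^7 dx + O(n^7) = 4 · n^8/8 = n^8 / 2 + O(n^7). (Equivalently, Faulhaber's formula gives the same leading term.)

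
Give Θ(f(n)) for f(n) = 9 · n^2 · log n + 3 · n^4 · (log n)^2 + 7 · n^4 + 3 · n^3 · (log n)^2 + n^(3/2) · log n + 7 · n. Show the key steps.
f(n) ∈ Θ(n^4 · (log n)^2)

Compare the terms by growth order. For large n, n^a · (log n)^b dominates n^a' · (log n)^b' iff a > a', or (a = a' and b > b'). Ranking the 6 terms shows the dominant one is 3 · n^4 · (log n)^2. Hence f(n) ∈ Θ(n^4 · (log n)^2).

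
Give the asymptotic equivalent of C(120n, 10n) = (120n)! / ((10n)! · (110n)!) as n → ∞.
C(120n, 10n) ~ (8916100448256/285311670611)^(10n) · sqrt(6/(11π·10n))

Write N = 10n. Apply Stirling to each factorial:
  (12N)! ~ sqrt(2π·12N) · (12N/e)^(12N),
  N! ~ sqrt(2π N) · (N/e)^N,
  (11N)! ~ sqrt(2π·11N) · (11N/e)^(11N).
The exponential factors combine to (12N)^(12N) / (N^N · (11N)^(11N)) = 12^(12N)/11^(11N) = (12^12/11^11)^N = (8916100448256/285311670611)^N.
The square-root prefactors combine to sqrt(2π·12N) / (sqrt(2π N)·sqrt(2π·11N)) = sqrt(12 / (2π·11·N)) = sqrt(6/(11π·10n)).
Substituting N = 10n: C(120n, 10n) ~ (8916100448256/285311670611)^(10n) · sqrt(6/(11π·10n)).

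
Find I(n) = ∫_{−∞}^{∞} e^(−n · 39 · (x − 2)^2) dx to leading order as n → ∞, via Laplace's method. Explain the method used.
I(n) = sqrt(π/(39n))

Here φ(x) = 39 · (x − 2)^2 has its unique minimum at x* = 2 with φ(x*) = 0 and φ''(x*) = 78. Laplace's method gives
  I(n) ~ e^(−n φ(x*)) · sqrt(2π / (n · φ''(x*))) = sqrt(2π / (78n)) = sqrt(π/(39n)).
This is exact: substituting u = (x − 2)·sqrt(39n) gives I(n) = (1/sqrt(39n)) ∫_{−∞}^{∞} e^(−u^2) du = sqrt(π/(39n)).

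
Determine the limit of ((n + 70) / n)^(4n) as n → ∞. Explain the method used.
lim = e^280

Rewrite as (1 + 70/n)^(4n). By the standard limit (1 + x/n)^n → e^x, we have (1 + 70/n)^n → e^70, and raising to the 4th power gives e^280.
More precisely, ln[(1 + 70/n)^(4n)] = 4n · ln(1 + 70/n) = 4n · (70/n + O(1/n^2)) = 280 + O(1/n) → 280.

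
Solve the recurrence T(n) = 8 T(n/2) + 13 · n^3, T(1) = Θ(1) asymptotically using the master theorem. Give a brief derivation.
T(n) = Θ(n^3 log n)

log_2 8 = 3, and f(n) = 13 · n^3 = Θ(n^(log_2 8)). This is Case 2 of the master theorem: T(n) = Θ(f(n) · log n) = Θ(n^3 log n).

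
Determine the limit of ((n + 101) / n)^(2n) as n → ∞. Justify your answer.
lim = e^202

Rewrite as (1 + 101/n)^(2n). By the standard limit (1 + x/n)^n → e^x, we have (1 + 101/n)^n → e^101, and raising to the 2nd power gives e^202.
More precisely, ln[(1 + 101/n)^(2n)] = 2n · ln(1 + 101/n) = 2n · (101/n + O(1/n^2)) = 202 + O(1/n) → 202.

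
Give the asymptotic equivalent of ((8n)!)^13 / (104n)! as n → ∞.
((8n)!)^13/(104n)! ~ ((2π·8n)^(12/2) / sqrt(13)) · 13^(−13·8n)  →  0

Write N = 8n. Stirling: N! ~ sqrt(2π N)(N/e)^N and (13N)! ~ sqrt(2π·13N)·(13N/e)^(13N).
  (N!)^13/(13N)! ~ (2π N)^(13/2) (N/e)^(13N) / [sqrt(2π·13N) (13N/e)^(13N)]
     = (2π N)^(13/2) / sqrt(2π·13N) · (N/(13N))^(13N)
     = (2π N)^((13−1)/2) / sqrt(13) · 13^(−13N).
Since 13^13 > 1, the factor 13^(−13N) decays exponentially, so the ratio → 0. Substituting N = 8n gives the stated form.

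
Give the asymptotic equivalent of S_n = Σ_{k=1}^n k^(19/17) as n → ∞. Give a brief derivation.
S_n ~ (17/36) · n^(36/17)

Integral comparison: Σ_{k=1}^n k^(19/17) = ∫_0^n x^(19/17) dx + O(n^(19/17)). The integral is n^(1 + 19/17) / (1 + 19/17) = n^((19+17)/17) / ((19+17)/17) = (17/36) · n^(36/17).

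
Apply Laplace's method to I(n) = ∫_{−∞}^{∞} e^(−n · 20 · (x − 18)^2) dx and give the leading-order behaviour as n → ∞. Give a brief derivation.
I(n) = sqrt(π/(20n))

Here φ(x) = 20 · (x − 18)^2 has its unique minimum at x* = 18 with φ(x*) = 0 and φ''(x*) = 40. Laplace's method gives
  I(n) ~ e^(−n φ(x*)) · sqrt(2π / (n · φ''(x*))) = sqrt(2π / (40n)) = sqrt(π/(20n)).
This is exact: substituting u = (x − 18)·sqrt(20n) gives I(n) = (1/sqrt(20n)) ∫_{−∞}^{∞} e^(−u^2) du = sqrt(π/(20n)).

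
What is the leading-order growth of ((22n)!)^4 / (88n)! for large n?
((22n)!)^4/(88n)! ~ ((2π·22n)^(3/2) / 2) · 4^(−4·22n)  →  0

Write N = 22n. Stirling: N! ~ sqrt(2π N)(N/e)^N and (4N)! ~ sqrt(2π·4N)·(4N/e)^(4N).
  (N!)^4/(4N)! ~ (2π N)^(4/2) (N/e)^(4N) / [sqrt(2π·4N) (4N/e)^(4N)]
     = (2π N)^(4/2) / sqrt(2π·4N) · (N/(4N))^(4N)
     = (2π N)^((4−1)/2) / 2 · 4^(−4N).
Since 4^4 > 1, the factor 4^(−4N) decays exponentially, so the ratio → 0. Substituting N = 22n gives the stated form.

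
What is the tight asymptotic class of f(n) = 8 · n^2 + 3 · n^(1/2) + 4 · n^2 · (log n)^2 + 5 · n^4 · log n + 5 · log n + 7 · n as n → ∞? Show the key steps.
f(n) ∈ Θ(n^4 · log n)

Compare the terms by growth order. For large n, n^a · (log n)^b dominates n^a' · (log n)^b' iff a > a', or (a = a' and b > b'). Ranking the 6 terms shows the dominant one is 5 · n^4 · log n. Hence f(n) ∈ Θ(n^4 · log n).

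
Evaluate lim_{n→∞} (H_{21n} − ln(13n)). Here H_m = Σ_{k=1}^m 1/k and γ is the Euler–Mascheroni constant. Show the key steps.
lim = ln(21/13) + γ

By Euler-Maclaurin, H_m = ln m + γ + O(1/m). So
  H_{21n} − ln(13n) = ln(21n) + γ − ln(13n) + O(1/n)
                       = ln(21/13) + γ + O(1/n).
Hence the limit is ln(21/13) + γ.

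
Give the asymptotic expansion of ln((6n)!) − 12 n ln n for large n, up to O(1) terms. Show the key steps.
ln((6n)!) − 12 n ln n = −6 n ln n + 6(ln 6 − 1) n + (1/2) ln(2π·6n) + O(1/n)

Stirling: ln((6n)!) = 6n ln(6n) − 6n + (1/2) ln(2π·6n) + O(1/n).
Expand 6n ln(6n) = 6n (ln n + ln 6) = 6n ln n + 6n ln 6.
Subtract 12n ln n: leading term is (6 − 12) n ln n = −6 n ln n. The next term is 6n ln 6 − 6n = 6(ln 6 − 1) n. Then the (1/2) ln(2π·6n) correction.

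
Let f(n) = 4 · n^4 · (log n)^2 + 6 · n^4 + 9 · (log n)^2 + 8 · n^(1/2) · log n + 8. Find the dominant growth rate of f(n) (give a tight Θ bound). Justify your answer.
f(n) ∈ Θ(n^4 · (log n)^2)

Compare the terms by growth order. For large n, n^a · (log n)^b dominates n^a' · (log n)^b' iff a > a', or (a = a' and b > b'). Ranking the 5 terms shows the dominant one is 4 · n^4 · (log n)^2. Hence f(n) ∈ Θ(n^4 · (log n)^2).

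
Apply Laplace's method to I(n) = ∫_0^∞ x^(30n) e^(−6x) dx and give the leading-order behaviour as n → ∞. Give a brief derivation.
I(n) ~ (sqrt(2π·30n) / 6) · (30n/(6e))^(30n)

Write the integrand as exp(30n ln x − 6x) and set f(x) = 30n ln x − 6x. Then f'(x) = 30n/x − 6 = 0 at x* = 30n/6, and f''(x*) = −30n/x*^2 = −6^2/(30n). Laplace's method (interior maximum) gives
  I(n) ~ e^(f(x*)) · sqrt(2π / |f''(x*)|)
        = exp(30n ln(30n/6) − 30n) · sqrt(2π · 30n / 6^2)
        = (30n/6)^(30n) e^(−30n) · sqrt(2π·30n) / 6
        = (sqrt(2π·30n) / 6) · (30n/(6e))^(30n).
This matches Γ(30n+1)/6^(30n+1) with Stirling applied to Γ.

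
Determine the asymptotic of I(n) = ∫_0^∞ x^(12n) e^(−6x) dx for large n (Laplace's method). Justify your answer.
I(n) ~ (sqrt(2π·12n) / 6) · (12n/(6e))^(12n)

Write the integrand as exp(12n ln x − 6x) and set f(x) = 12n ln x − 6x. Then f'(x) = 12n/x − 6 = 0 at x* = 12n/6, and f''(x*) = −12n/x*^2 = −6^2/(12n). Laplace's method (interior maximum) gives
  I(n) ~ e^(f(x*)) · sqrt(2π / |f''(x*)|)
        = exp(12n ln(12n/6) − 12n) · sqrt(2π · 12n / 6^2)
        = (12n/6)^(12n) e^(−12n) · sqrt(2π·12n) / 6
        = (sqrt(2π·12n) / 6) · (12n/(6e))^(12n).
This matches Γ(12n+1)/6^(12n+1) with Stirling applied to Γ.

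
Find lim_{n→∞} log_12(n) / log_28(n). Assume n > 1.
lim = ln(28) / ln(12) = log_12(28)

Change of base: log_12(n) = ln n / ln 12 and log_28(n) = ln n / ln 28. The ratio is (ln n / ln 12) · (ln 28 / ln n) = ln 28 / ln 12, a constant independent of n. So the limit is ln 28 / ln 12 = log_12(28).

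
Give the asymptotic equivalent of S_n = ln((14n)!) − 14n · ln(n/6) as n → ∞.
S_n ~ 14n · (ln 84 − 1) + O(ln n)

Stirling: ln((14n)!) = 14n ln(14n) − 14n + O(ln n).
  S_n = 14n ln(14n) − 14n − 14n ln(n/6) + O(ln n)
      = 14n ln(14n) − 14n ln n + 14n ln 6 − 14n + O(ln n)
      = 14n ln 14 + 14n ln 6 − 14n + O(ln n)
      = 14n (ln 84 − 1) + O(ln n).
Numerically ln(84) − 1 ≈ 3.4308.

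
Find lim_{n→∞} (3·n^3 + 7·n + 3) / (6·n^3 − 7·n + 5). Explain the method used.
lim = 3/6 = 1/2

For large n the leading n^3 terms dominate both numerator and denominator. Dividing top and bottom by n^3, every other term tends to 0, leaving 3/6 = 1/2.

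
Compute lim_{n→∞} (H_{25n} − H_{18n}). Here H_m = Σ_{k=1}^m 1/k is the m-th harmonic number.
lim = ln(25/18)

Euler-Maclaurin gives H_m = ln m + γ + 1/(2m) + O(1/m^2). The γ and O(1/m) terms cancel in the difference:
  H_{25n} − H_{18n} = ln(25n) − ln(18n) + O(1/n) = ln(25/18) + O(1/n).
Hence the limit is ln(25/18).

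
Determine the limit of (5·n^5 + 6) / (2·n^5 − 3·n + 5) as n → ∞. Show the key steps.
lim = 5/2

For large n the leading n^5 terms dominate both numerator and denominator. Dividing top and bottom by n^5, every other term tends to 0, leaving 5/2.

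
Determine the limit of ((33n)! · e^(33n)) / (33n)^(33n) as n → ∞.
lim = ∞

Stirling: (33n)! ~ sqrt(2π·33n) · (33n/e)^(33n). Hence
  (33n)! · e^(33n) / (33n)^(33n) ~ sqrt(2π·33n) = sqrt(2π·33) · sqrt(n) → ∞.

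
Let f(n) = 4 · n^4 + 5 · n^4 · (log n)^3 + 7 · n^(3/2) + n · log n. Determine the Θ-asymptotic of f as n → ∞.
f(n) ∈ Θ(n^4 · (log n)^3)

Compare the terms by growth order. For large n, n^a · (log n)^b dominates n^a' · (log n)^b' iff a > a', or (a = a' and b > b'). Ranking the 4 terms shows the dominant one is 5 · n^4 · (log n)^3. Hence f(n) ∈ Θ(n^4 · (log n)^3).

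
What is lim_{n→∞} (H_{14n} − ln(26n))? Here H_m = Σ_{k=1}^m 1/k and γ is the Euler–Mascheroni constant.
lim = ln(7/13) + γ

By Euler-Maclaurin, H_m = ln m + γ + O(1/m). So
  H_{14n} − ln(26n) = ln(14n) + γ − ln(26n) + O(1/n)
                       = ln(14/26) + γ + O(1/n).
Hence the limit is ln(14/26) + γ (= ln(7/13)).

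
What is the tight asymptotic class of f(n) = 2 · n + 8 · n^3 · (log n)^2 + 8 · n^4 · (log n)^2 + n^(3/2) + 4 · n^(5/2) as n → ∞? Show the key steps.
f(n) ∈ Θ(n^4 · (log n)^2)

Compare the terms by growth order. For large n, n^a · (log n)^b dominates n^a' · (log n)^b' iff a > a', or (a = a' and b > b'). Ranking the 5 terms shows the dominant one is 8 · n^4 · (log n)^2. Hence f(n) ∈ Θ(n^4 · (log n)^2).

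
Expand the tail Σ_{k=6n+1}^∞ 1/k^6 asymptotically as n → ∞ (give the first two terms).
Σ_{k>6n} 1/k^6 = 1/(5 · (6n)^5) − 1/(2 · (6n)^6) + O(1/(6n)^7)

Compare to the integral: ∫_{6n}^∞ x^(−6) dx = [−x^(−5)/5]_{6n}^∞ = 1/((6−1)·(6n)^5). The Euler-Maclaurin correction adds −f(6n)/2 = −1/(2·(6n)^6). Euler-Maclaurin then gives
  Σ_{k>6n} 1/k^6 = ∫_{6n}^∞ dx/x^6 − 1/(2·(6n)^6) + O(1/(6n)^7).
(Equivalently this is ζ(6) − Σ_{k≤6n} 1/k^6.)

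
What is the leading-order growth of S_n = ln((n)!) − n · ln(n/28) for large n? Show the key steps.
S_n ~ n · (ln 28 − 1) + O(ln n)

Stirling: ln((n)!) = n ln(n) − n + O(ln n).
  S_n = n ln(n) − n − n ln(n/28) + O(ln n)
      = n ln(n) − n ln n + n ln 28 − n + O(ln n)
      = n ln 28 − n + O(ln n)
      = n (ln 28 − 1) + O(ln n).
Numerically ln(28) − 1 ≈ 2.3322.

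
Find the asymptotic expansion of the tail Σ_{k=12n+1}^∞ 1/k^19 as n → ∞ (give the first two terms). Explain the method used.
Σ_{k>12n} 1/k^19 = 1/(18 · (12n)^18) − 1/(2 · (12n)^19) + O(1/(12n)^20)

Compare to the integral: ∫_{12n}^∞ x^(−19) dx = [−x^(−18)/18]_{12n}^∞ = 1/((19−1)·(12n)^18). The Euler-Maclaurin correction adds −f(12n)/2 = −1/(2·(12n)^19). Euler-Maclaurin then gives
  Σ_{k>12n} 1/k^19 = ∫_{12n}^∞ dx/x^19 − 1/(2·(12n)^19) + O(1/(12n)^20).
(Equivalently this is ζ(19) − Σ_{k≤12n} 1/k^19.)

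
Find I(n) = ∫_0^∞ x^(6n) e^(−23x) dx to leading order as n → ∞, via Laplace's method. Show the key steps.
I(n) ~ (sqrt(2π·6n) / 23) · (6n/(23e))^(6n)

Write the integrand as exp(6n ln x − 23x) and set f(x) = 6n ln x − 23x. Then f'(x) = 6n/x − 23 = 0 at x* = 6n/23, and f''(x*) = −6n/x*^2 = −23^2/(6n). Laplace's method (interior maximum) gives
  I(n) ~ e^(f(x*)) · sqrt(2π / |f''(x*)|)
        = exp(6n ln(6n/23) − 6n) · sqrt(2π · 6n / 23^2)
        = (6n/23)^(6n) e^(−6n) · sqrt(2π·6n) / 23
        = (sqrt(2π·6n) / 23) · (6n/(23e))^(6n).
This matches Γ(6n+1)/23^(6n+1) with Stirling applied to Γ.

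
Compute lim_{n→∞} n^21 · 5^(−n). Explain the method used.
lim = 0

Exponentials with base > 1 dominate every fixed polynomial: for any fixed c, n^c / 5^n → 0 as n → ∞ (e.g. by the ratio test, or by writing 5^n = e^(n ln 5) and noting e^(n ln 5) / n^c → ∞). Hence n^21 · 5^(−n) = n^21 / 5^n → 0.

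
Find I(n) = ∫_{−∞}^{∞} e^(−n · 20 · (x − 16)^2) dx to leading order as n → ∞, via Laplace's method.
I(n) = sqrt(π/(20n))

Here φ(x) = 20 · (x − 16)^2 has its unique minimum at x* = 16 with φ(x*) = 0 and φ''(x*) = 40. Laplace's method gives
  I(n) ~ e^(−n φ(x*)) · sqrt(2π / (n · φ''(x*))) = sqrt(2π / (40n)) = sqrt(π/(20n)).
This is exact: substituting u = (x − 16)·sqrt(20n) gives I(n) = (1/sqrt(20n)) ∫_{−∞}^{∞} e^(−u^2) du = sqrt(π/(20n)).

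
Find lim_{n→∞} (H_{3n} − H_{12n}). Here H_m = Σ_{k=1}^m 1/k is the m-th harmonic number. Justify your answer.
lim = ln(3/12) = −ln 4

Euler-Maclaurin gives H_m = ln m + γ + 1/(2m) + O(1/m^2). The γ and O(1/m) terms cancel in the difference:
  H_{3n} − H_{12n} = ln(3n) − ln(12n) + O(1/n) = ln(3/12) + O(1/n).
Hence the limit is ln(3/12) = −ln 4.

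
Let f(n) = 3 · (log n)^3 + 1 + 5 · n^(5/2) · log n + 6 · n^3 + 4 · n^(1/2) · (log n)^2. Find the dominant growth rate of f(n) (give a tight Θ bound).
f(n) ∈ Θ(n^3)

Compare the terms by growth order. For large n, n^a · (log n)^b dominates n^a' · (log n)^b' iff a > a', or (a = a' and b > b'). Ranking the 5 terms shows the dominant one is 6 · n^3. Hence f(n) ∈ Θ(n^3).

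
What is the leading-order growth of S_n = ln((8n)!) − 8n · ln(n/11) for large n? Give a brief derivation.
S_n ~ 8n · (ln 88 − 1) + O(ln n)

Stirling: ln((8n)!) = 8n ln(8n) − 8n + O(ln n).
  S_n = 8n ln(8n) − 8n − 8n ln(n/11) + O(ln n)
      = 8n ln(8n) − 8n ln n + 8n ln 11 − 8n + O(ln n)
      = 8n ln 8 + 8n ln 11 − 8n + O(ln n)
      = 8n (ln 88 − 1) + O(ln n).
Numerically ln(88) − 1 ≈ 3.4773.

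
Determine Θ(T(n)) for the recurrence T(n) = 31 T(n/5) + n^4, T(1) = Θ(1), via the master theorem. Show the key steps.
T(n) = Θ(n^4)

log_5 31 ≈ 2.134. f(n) = n^4 dominates n^(log_5 31) since 4 > 2.134, and the regularity condition a·f(n/b) = 31·(n/5)^4 = (31/625)·n^4 ≤ c·f(n) holds with c = 31/625 ≈ 0.0496 < 1. So this is Case 3: T(n) = Θ(f(n)) = Θ(n^4).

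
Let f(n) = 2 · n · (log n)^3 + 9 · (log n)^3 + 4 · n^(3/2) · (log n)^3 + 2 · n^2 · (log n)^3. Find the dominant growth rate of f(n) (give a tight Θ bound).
f(n) ∈ Θ(n^2 · (log n)^3)

Compare the terms by growth order. For large n, n^a · (log n)^b dominates n^a' · (log n)^b' iff a > a', or (a = a' and b > b'). Ranking the 4 terms shows the dominant one is 2 · n^2 · (log n)^3. Hence f(n) ∈ Θ(n^2 · (log n)^3).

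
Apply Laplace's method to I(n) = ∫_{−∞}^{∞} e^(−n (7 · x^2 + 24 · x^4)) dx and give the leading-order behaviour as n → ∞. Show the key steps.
I(n) ~ sqrt(π/(7n))

φ(x) = 7 · x^2 + 24 · x^4 has its unique global minimum at x* = 0 (since φ'(x) = 14x + 96x^3 = 0 only at x = 0 for real x with both coefficients positive, and φ → ∞ as |x| → ∞). At x* = 0, φ(0) = 0 and φ''(0) = 14. Laplace's method then gives
  I(n) ~ sqrt(2π / (n · φ''(0))) · e^(−n φ(0)) = sqrt(2π / (14n)) = sqrt(π/(7n)).
The 24 · x^4 term contributes only at subleading order (an O(1/n) relative correction).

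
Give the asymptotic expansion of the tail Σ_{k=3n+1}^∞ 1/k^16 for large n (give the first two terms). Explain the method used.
Σ_{k>3n} 1/k^16 = 1/(15 · (3n)^15) − 1/(2 · (3n)^16) + O(1/(3n)^17)

Compare to the integral: ∫_{3n}^∞ x^(−16) dx = [−x^(−15)/15]_{3n}^∞ = 1/((16−1)·(3n)^15). The Euler-Maclaurin correction adds −f(3n)/2 = −1/(2·(3n)^16). Euler-Maclaurin then gives
  Σ_{k>3n} 1/k^16 = ∫_{3n}^∞ dx/x^16 − 1/(2·(3n)^16) + O(1/(3n)^17).
(Equivalently this is ζ(16) − Σ_{k≤3n} 1/k^16.)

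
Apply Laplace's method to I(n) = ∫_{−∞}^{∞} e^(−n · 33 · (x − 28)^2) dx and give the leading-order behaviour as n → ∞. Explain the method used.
I(n) = sqrt(π/(33n))

Here φ(x) = 33 · (x − 28)^2 has its unique minimum at x* = 28 with φ(x*) = 0 and φ''(x*) = 66. Laplace's method gives
  I(n) ~ e^(−n φ(x*)) · sqrt(2π / (n · φ''(x*))) = sqrt(2π / (66n)) = sqrt(π/(33n)).
This is exact: substituting u = (x − 28)·sqrt(33n) gives I(n) = (1/sqrt(33n)) ∫_{−∞}^{∞} e^(−u^2) du = sqrt(π/(33n)).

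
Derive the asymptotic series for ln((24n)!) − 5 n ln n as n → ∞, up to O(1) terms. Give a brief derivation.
ln((24n)!) − 5 n ln n = 19 n ln n + 24(ln 24 − 1) n + (1/2) ln(2π·24n) + O(1/n)

Stirling: ln((24n)!) = 24n ln(24n) − 24n + (1/2) ln(2π·24n) + O(1/n).
Expand 24n ln(24n) = 24n (ln n + ln 24) = 24n ln n + 24n ln 24.
Subtract 5n ln n: leading term is (24 − 5) n ln n = 19 n ln n. The next term is 24n ln 24 − 24n = 24(ln 24 − 1) n. Then the (1/2) ln(2π·24n) correction.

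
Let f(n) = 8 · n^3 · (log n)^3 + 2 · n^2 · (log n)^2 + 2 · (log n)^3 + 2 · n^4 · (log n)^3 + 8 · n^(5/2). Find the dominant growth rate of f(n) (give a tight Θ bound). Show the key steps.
f(n) ∈ Θ(n^4 · (log n)^3)

Compare the terms by growth order. For large n, n^a · (log n)^b dominates n^a' · (log n)^b' iff a > a', or (a = a' and b > b'). Ranking the 5 terms shows the dominant one is 2 · n^4 · (log n)^3. Hence f(n) ∈ Θ(n^4 · (log n)^3).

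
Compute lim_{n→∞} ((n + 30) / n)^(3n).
lim = e^90

Rewrite as (1 + 30/n)^(3n). By the standard limit (1 + x/n)^n → e^x, we have (1 + 30/n)^n → e^30, and raising to the 3rd power gives e^90.
More precisely, ln[(1 + 30/n)^(3n)] = 3n · ln(1 + 30/n) = 3n · (30/n + O(1/n^2)) = 90 + O(1/n) → 90.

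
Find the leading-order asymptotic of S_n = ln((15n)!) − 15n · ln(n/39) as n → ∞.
S_n ~ 15n · (ln 585 − 1) + O(ln n)

Stirling: ln((15n)!) = 15n ln(15n) − 15n + O(ln n).
  S_n = 15n ln(15n) − 15n − 15n ln(n/39) + O(ln n)
      = 15n ln(15n) − 15n ln n + 15n ln 39 − 15n + O(ln n)
      = 15n ln 15 + 15n ln 39 − 15n + O(ln n)
      = 15n (ln 585 − 1) + O(ln n).
Numerically ln(585) − 1 ≈ 5.3716.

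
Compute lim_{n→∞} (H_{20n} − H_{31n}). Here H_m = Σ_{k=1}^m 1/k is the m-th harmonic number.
lim = ln(20/31)

Euler-Maclaurin gives H_m = ln m + γ + 1/(2m) + O(1/m^2). The γ and O(1/m) terms cancel in the difference:
  H_{20n} − H_{31n} = ln(20n) − ln(31n) + O(1/n) = ln(20/31) + O(1/n).
Hence the limit is ln(20/31).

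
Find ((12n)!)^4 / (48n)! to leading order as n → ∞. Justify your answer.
((12n)!)^4/(48n)! ~ ((2π·12n)^(3/2) / 2) · 4^(−4·12n)  →  0

Write N = 12n. Stirling: N! ~ sqrt(2π N)(N/e)^N and (4N)! ~ sqrt(2π·4N)·(4N/e)^(4N).
  (N!)^4/(4N)! ~ (2π N)^(4/2) (N/e)^(4N) / [sqrt(2π·4N) (4N/e)^(4N)]
     = (2π N)^(4/2) / sqrt(2π·4N) · (N/(4N))^(4N)
     = (2π N)^((4−1)/2) / 2 · 4^(−4N).
Since 4^4 > 1, the factor 4^(−4N) decays exponentially, so the ratio → 0. Substituting N = 12n gives the stated form.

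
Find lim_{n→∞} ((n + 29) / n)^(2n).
lim = e^58

Rewrite as (1 + 29/n)^(2n). By the standard limit (1 + x/n)^n → e^x, we have (1 + 29/n)^n → e^29, and raising to the 2nd power gives e^58.
More precisely, ln[(1 + 29/n)^(2n)] = 2n · ln(1 + 29/n) = 2n · (29/n + O(1/n^2)) = 58 + O(1/n) → 58.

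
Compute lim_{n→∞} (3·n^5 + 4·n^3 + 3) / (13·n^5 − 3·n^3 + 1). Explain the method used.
lim = 3/13

For large n the leading n^5 terms dominate both numerator and denominator. Dividing top and bottom by n^5, every other term tends to 0, leaving 3/13.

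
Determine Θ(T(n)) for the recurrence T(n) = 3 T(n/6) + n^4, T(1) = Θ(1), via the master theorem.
T(n) = Θ(n^4)

log_6 3 ≈ 0.613. f(n) = n^4 dominates n^(log_6 3) since 4 > 0.613, and the regularity condition a·f(n/b) = 3·(n/6)^4 = (3/1296)·n^4 ≤ c·f(n) holds with c = 3/1296 ≈ 0.00231 < 1. So this is Case 3: T(n) = Θ(f(n)) = Θ(n^4).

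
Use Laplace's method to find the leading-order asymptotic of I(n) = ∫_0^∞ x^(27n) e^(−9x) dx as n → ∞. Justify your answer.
I(n) ~ (sqrt(2π·27n) / 9) · (27n/(9e))^(27n)

Write the integrand as exp(27n ln x − 9x) and set f(x) = 27n ln x − 9x. Then f'(x) = 27n/x − 9 = 0 at x* = 27n/9, and f''(x*) = −27n/x*^2 = −9^2/(27n). Laplace's method (interior maximum) gives
  I(n) ~ e^(f(x*)) · sqrt(2π / |f''(x*)|)
        = exp(27n ln(27n/9) − 27n) · sqrt(2π · 27n / 9^2)
        = (27n/9)^(27n) e^(−27n) · sqrt(2π·27n) / 9
        = (sqrt(2π·27n) / 9) · (27n/(9e))^(27n).
This matches Γ(27n+1)/9^(27n+1) with Stirling applied to Γ.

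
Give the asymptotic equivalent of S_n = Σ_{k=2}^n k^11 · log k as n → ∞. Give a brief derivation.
S_n ~ n^12 log n / 12 − n^12 / 144

By integral comparison, S_n = ∫_1^n x^11 · log x dx + O(n^11 · log n). For the integral, ∫ x^11 log x dx = n^12 log n / 12 − n^12/144 (integration by parts). Hence S_n ~ n^12 log n / 12 − n^12 / 144.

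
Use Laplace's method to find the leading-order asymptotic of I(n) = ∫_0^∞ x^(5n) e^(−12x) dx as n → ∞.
I(n) ~ (sqrt(2π·5n) / 12) · (5n/(12e))^(5n)

Write the integrand as exp(5n ln x − 12x) and set f(x) = 5n ln x − 12x. Then f'(x) = 5n/x − 12 = 0 at x* = 5n/12, and f''(x*) = −5n/x*^2 = −12^2/(5n). Laplace's method (interior maximum) gives
  I(n) ~ e^(f(x*)) · sqrt(2π / |f''(x*)|)
        = exp(5n ln(5n/12) − 5n) · sqrt(2π · 5n / 12^2)
        = (5n/12)^(5n) e^(−5n) · sqrt(2π·5n) / 12
        = (sqrt(2π·5n) / 12) · (5n/(12e))^(5n).
This matches Γ(5n+1)/12^(5n+1) with Stirling applied to Γ.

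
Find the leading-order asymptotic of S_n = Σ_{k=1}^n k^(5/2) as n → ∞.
S_n ~ (2/7) · n^(7/2)

Integral comparison: Σ_{k=1}^n k^(5/2) = ∫_0^n x^(5/2) dx + O(n^(5/2)). The integral is n^(1 + 5/2) / (1 + 5/2) = n^((5+2)/2) / ((5+2)/2) = (2/7) · n^(7/2).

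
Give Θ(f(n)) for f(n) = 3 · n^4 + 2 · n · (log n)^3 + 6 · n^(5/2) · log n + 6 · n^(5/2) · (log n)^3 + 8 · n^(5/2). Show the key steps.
f(n) ∈ Θ(n^4)

Compare the terms by growth order. For large n, n^a · (log n)^b dominates n^a' · (log n)^b' iff a > a', or (a = a' and b > b'). Ranking the 5 terms shows the dominant one is 3 · n^4. Hence f(n) ∈ Θ(n^4).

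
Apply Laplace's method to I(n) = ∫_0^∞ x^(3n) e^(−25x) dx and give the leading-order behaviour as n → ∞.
I(n) ~ (sqrt(2π·3n) / 25) · (3n/(25e))^(3n)

Write the integrand as exp(3n ln x − 25x) and set f(x) = 3n ln x − 25x. Then f'(x) = 3n/x − 25 = 0 at x* = 3n/25, and f''(x*) = −3n/x*^2 = −25^2/(3n). Laplace's method (interior maximum) gives
  I(n) ~ e^(f(x*)) · sqrt(2π / |f''(x*)|)
        = exp(3n ln(3n/25) − 3n) · sqrt(2π · 3n / 25^2)
        = (3n/25)^(3n) e^(−3n) · sqrt(2π·3n) / 25
        = (sqrt(2π·3n) / 25) · (3n/(25e))^(3n).
This matches Γ(3n+1)/25^(3n+1) with Stirling applied to Γ.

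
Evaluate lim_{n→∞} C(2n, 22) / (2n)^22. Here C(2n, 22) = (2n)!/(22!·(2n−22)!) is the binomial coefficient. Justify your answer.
lim = 1/22! = 1/1124000727777607680000

With N = 2n → ∞: C(N, 22) / N^22 = [N(N−1)…(N−21)] / (22! · N^22) = (1/22!) · 1 · (1 − 1/(2n)) · … · (1 − 21/(2n)). Each factor → 1 as N → ∞, so the limit is 1/22! = 1/1124000727777607680000.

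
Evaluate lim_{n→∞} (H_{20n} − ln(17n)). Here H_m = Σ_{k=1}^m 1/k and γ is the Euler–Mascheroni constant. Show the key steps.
lim = ln(20/17) + γ

By Euler-Maclaurin, H_m = ln m + γ + O(1/m). So
  H_{20n} − ln(17n) = ln(20n) + γ − ln(17n) + O(1/n)
                       = ln(20/17) + γ + O(1/n).
Hence the limit is ln(20/17) + γ.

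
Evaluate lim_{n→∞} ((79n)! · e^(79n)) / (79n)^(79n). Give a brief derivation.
lim = ∞

Stirling: (79n)! ~ sqrt(2π·79n) · (79n/e)^(79n). Hence
  (79n)! · e^(79n) / (79n)^(79n) ~ sqrt(2π·79n) = sqrt(2π·79) · sqrt(n) → ∞.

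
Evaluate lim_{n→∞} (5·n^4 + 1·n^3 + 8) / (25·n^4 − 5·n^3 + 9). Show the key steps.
lim = 5/25 = 1/5

For large n the leading n^4 terms dominate both numerator and denominator. Dividing top and bottom by n^4, every other term tends to 0, leaving 5/25 = 1/5.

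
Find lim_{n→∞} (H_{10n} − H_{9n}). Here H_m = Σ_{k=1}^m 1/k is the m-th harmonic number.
lim = ln(10/9)

Euler-Maclaurin gives H_m = ln m + γ + 1/(2m) + O(1/m^2). The γ and O(1/m) terms cancel in the difference:
  H_{10n} − H_{9n} = ln(10n) − ln(9n) + O(1/n) = ln(10/9) + O(1/n).
Hence the limit is ln(10/9).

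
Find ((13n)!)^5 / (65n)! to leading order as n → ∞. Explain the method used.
((13n)!)^5/(65n)! ~ ((2π·13n)^(4/2) / sqrt(5)) · 5^(−5·13n)  →  0

Write N = 13n. Stirling: N! ~ sqrt(2π N)(N/e)^N and (5N)! ~ sqrt(2π·5N)·(5N/e)^(5N).
  (N!)^5/(5N)! ~ (2π N)^(5/2) (N/e)^(5N) / [sqrt(2π·5N) (5N/e)^(5N)]
     = (2π N)^(5/2) / sqrt(2π·5N) · (N/(5N))^(5N)
     = (2π N)^((5−1)/2) / sqrt(5) · 5^(−5N).
Since 5^5 > 1, the factor 5^(−5N) decays exponentially, so the ratio → 0. Substituting N = 13n gives the stated form.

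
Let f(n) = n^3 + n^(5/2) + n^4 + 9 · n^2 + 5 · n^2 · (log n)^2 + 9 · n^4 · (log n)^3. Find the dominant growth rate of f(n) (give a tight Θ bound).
f(n) ∈ Θ(n^4 · (log n)^3)

Compare the terms by growth order. For large n, n^a · (log n)^b dominates n^a' · (log n)^b' iff a > a', or (a = a' and b > b'). Ranking the 6 terms shows the dominant one is 9 · n^4 · (log n)^3. Hence f(n) ∈ Θ(n^4 · (log n)^3).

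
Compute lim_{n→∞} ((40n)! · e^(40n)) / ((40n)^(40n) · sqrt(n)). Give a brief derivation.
lim = sqrt(2π·40)

Stirling: (40n)! ~ sqrt(2π·40n) · (40n/e)^(40n). Hence
  (40n)! · e^(40n) / (40n)^(40n) ~ sqrt(2π·40n).
Dividing by sqrt(n): sqrt(2π·40n) / sqrt(n) = sqrt(2π·40) · n^((1−1)/2), so the limit is sqrt(2π·40).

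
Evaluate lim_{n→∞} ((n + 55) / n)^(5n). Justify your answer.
lim = e^275

Rewrite as (1 + 55/n)^(5n). By the standard limit (1 + x/n)^n → e^x, we have (1 + 55/n)^n → e^55, and raising to the 5th power gives e^275.
More precisely, ln[(1 + 55/n)^(5n)] = 5n · ln(1 + 55/n) = 5n · (55/n + O(1/n^2)) = 275 + O(1/n) → 275.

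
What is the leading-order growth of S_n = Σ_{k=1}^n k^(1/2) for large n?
S_n ~ (2/3) · n^(3/2)

Integral comparison: Σ_{k=1}^n k^(1/2) = ∫_0^n x^(1/2) dx + O(n^(1/2)). The integral is n^(1 + 1/2) / (1 + 1/2) = n^((1+2)/2) / ((1+2)/2) = (2/3) · n^(3/2).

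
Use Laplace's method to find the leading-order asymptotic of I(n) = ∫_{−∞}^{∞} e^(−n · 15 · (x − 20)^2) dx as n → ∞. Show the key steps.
I(n) = sqrt(π/(15n))

Here φ(x) = 15 · (x − 20)^2 has its unique minimum at x* = 20 with φ(x*) = 0 and φ''(x*) = 30. Laplace's method gives
  I(n) ~ e^(−n φ(x*)) · sqrt(2π / (n · φ''(x*))) = sqrt(2π / (30n)) = sqrt(π/(15n)).
This is exact: substituting u = (x − 20)·sqrt(15n) gives I(n) = (1/sqrt(15n)) ∫_{−∞}^{∞} e^(−u^2) du = sqrt(π/(15n)).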